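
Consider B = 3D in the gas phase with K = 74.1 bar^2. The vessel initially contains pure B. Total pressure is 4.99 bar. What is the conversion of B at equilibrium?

X = 0.598

Let X = conversion of B (basis 1 mol B); extent of reaction ξ = X.
At extent ξ: n_B = 1 − X; n_D = 3X.
n_T = Σnᵢ = 1 + 2X.
y_i = n_i/n_T, p_i = y_i·P. K = p_D^3 / (p_B).
Substituting and setting equal to 74.1 bar^2 gives a polynomial in X; the root in (0,1) is X = 0.598.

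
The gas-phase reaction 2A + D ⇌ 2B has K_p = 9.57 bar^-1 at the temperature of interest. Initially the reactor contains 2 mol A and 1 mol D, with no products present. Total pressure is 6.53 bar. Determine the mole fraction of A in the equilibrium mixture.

y_A = 0.237

Let X = conversion of A (basis 2 mol A); extent of reaction ξ = X.
Species balance: n_A = 2 − 2X; n_D = 1 − X; n_B = 2X.
Summing: n_T = 3 − X.
With p_i = (n_i/n_T)P, K_p = p_B^2 / (p_A^2 p_D).
This yields a degree-3 equation in X; solving on (0,1), X = 0.731.
Then n_A = 0.538, n_T = 2.27, so y_A = 0.237.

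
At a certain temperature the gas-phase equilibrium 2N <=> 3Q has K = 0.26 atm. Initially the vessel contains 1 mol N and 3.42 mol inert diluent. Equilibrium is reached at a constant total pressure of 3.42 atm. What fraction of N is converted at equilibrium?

Let X = conversion of N (basis 1 mol N); extent of reaction ξ = 0.5X.
At extent ξ: n_N = 1 − X; n_Q = 1.5X; n_I = 3.42 (inert).
Total moles n_T = 4.42 + 0.5X.
y_i = n_i/n_T, p_i = y_i·P. K = p_Q^3 / (p_N^2).
Substituting and setting equal to 0.26 atm gives a polynomial in X; the root in (0,1) is X = 0.352.

X = 0.352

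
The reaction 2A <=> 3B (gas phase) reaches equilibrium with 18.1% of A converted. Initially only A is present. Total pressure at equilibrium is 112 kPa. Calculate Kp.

Let X = conversion of A (basis 1 mol A); extent of reaction ξ = 0.5X.
Species balance: n_A = 1 − X; n_B = 1.5X.
Summing: n_T = 1 + 0.5X.
At X = 0.181: n_A = 0.819, n_B = 0.271, n_T = 1.09.
p_i = (n_i/n_T)·P. Kp = p_B^3 / (p_A^2) = 3.06 kPa.

Kp = 3.06 kPa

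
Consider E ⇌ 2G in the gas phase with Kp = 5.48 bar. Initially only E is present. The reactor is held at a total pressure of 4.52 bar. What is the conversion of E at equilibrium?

Let X = conversion of E (basis 1 mol E); extent of reaction ξ = X.
At extent ξ: n_E = 1 − X; n_G = 2X.
Total moles n_T = 1 + X.
With p_i = (n_i/n_T)P, Kp = p_G^2 / (p_E).
Equating to 5.48 bar and solving on 0 < X < 1: X = 0.482.

X = 0.482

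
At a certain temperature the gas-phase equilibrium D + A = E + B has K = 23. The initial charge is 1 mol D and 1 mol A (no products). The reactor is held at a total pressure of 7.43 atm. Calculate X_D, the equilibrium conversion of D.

Basis: 1 mol D initially; let X = conversion of D. Extent ξ = X.
At extent ξ: n_D = 1 − X; n_A = 1 − X; n_E = X; n_B = X.
n_T stays at 2 (no change in mole number).
Mole fractions y_i = n_i/n_T; K = p_E p_B / (p_D p_A) with p_i = y_i·P.
Setting this equal to 23 and taking the physical root (0 < X < 1) gives X = 0.827.

X = 0.827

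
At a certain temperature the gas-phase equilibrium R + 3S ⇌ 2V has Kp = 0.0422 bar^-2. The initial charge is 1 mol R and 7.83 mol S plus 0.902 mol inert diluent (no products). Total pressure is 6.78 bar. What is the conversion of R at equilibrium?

X = 0.670

Basis: 1 mol R initially; let X = conversion of R. Extent ξ = X.
Moles: n_R = 1 − X; n_S = 7.83 − 3X; n_V = 2X; n_I = 0.902 (inert).
Summing: n_T = 9.73 − 2X.
Mole fractions y_i = n_i/n_T; Kp = p_V^2 / (p_R p_S^3) with p_i = y_i·P.
This yields a degree-4 equation in X; solving on (0,1), X = 0.670.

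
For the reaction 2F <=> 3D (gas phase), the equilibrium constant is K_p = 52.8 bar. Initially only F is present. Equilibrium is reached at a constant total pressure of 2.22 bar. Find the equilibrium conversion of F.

Let X = conversion of F (basis 1 mol F); extent of reaction ξ = 0.5X.
Mole table: n_F = 1 − X; n_D = 1.5X.
n_T = Σnᵢ = 1 + 0.5X.
With p_i = (n_i/n_T)P, K_p = p_D^3 / (p_F^2).
This yields a degree-3 equation in X; solving on (0,1), X = 0.780.

X = 0.780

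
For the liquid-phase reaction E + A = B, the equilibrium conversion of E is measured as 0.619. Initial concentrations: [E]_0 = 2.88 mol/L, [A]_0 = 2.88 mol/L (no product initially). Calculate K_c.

Let X = conversion of E.
Concentrations: [E] = 2.88 − 2.88X; [A] = 2.88 − 2.88X; [B] = 2.88X.
At X = 0.619: [E] = 1.1, [A] = 1.1, [B] = 1.78.
K_c = [B] / ([E] [A]) = 1.48 L/mol.

K_c = 1.48 L/mol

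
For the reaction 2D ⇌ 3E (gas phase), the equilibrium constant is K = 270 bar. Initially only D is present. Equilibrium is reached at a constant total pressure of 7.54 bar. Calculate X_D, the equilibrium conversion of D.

X = 0.811

Basis: 1 mol D initially; let X = conversion of D. Extent ξ = 0.5X.
Moles: n_D = 1 − X; n_E = 1.5X.
n_T = Σnᵢ = 1 + 0.5X.
y_i = n_i/n_T, p_i = y_i·P. K = p_E^3 / (p_D^2).
Equating to 270 bar and solving on 0 < X < 1: X = 0.811.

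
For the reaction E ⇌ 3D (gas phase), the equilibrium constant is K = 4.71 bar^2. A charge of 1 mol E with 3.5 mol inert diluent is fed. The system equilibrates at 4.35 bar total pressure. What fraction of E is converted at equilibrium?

X = 0.515

Take 1 mol E as basis and let X be its fractional conversion, so ξ = X.
Species balance: n_E = 1 − X; n_D = 3X; n_I = 3.5 (inert).
n_T = Σnᵢ = 4.5 + 2X.
With p_i = (n_i/n_T)P, K = p_D^3 / (p_E).
This yields a degree-3 equation in X; solving on (0,1), X = 0.515.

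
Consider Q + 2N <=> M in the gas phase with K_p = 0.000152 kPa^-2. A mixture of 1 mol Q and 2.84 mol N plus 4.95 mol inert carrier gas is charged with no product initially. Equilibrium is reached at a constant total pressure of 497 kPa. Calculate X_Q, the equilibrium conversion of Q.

Take 1 mol Q as basis and let X be its fractional conversion, so ξ = X.
Moles: n_Q = 1 − X; n_N = 2.84 − 2X; n_M = X; n_I = 4.95 (inert).
Total moles n_T = 8.79 − 2X.
y_i = n_i/n_T, p_i = y_i·P. K_p = p_M / (p_Q p_N^2).
This yields a degree-3 equation in X; solving on (0,1), X = 0.625.

X = 0.625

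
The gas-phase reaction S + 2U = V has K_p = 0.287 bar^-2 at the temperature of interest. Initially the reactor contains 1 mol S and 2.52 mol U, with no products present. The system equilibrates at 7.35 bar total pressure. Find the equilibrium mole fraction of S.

y_S = 0.110

Let X = conversion of S (basis 1 mol S); extent of reaction ξ = X.
At extent ξ: n_S = 1 − X; n_U = 2.52 − 2X; n_V = X.
Summing: n_T = 3.52 − 2X.
Mole fractions y_i = n_i/n_T; K_p = p_V / (p_S p_U^2) with p_i = y_i·P.
Substituting and setting equal to 0.287 bar^-2 gives a polynomial in X; the root in (0,1) is X = 0.786.
Then n_S = 0.214, n_T = 1.95, so y_S = 0.110.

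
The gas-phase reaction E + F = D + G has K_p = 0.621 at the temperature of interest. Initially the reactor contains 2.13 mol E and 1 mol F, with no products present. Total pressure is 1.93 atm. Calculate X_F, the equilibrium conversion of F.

X = 0.608

Let X = conversion of F (basis 1 mol F); extent of reaction ξ = X.
Mole table: n_E = 2.13 − X; n_F = 1 − X; n_D = X; n_G = X.
Since Δν = 0, n_T = 3.13 throughout.
y_i = n_i/n_T, p_i = y_i·P. K_p = p_D p_G / (p_E p_F).
Equating to 0.621 and solving on 0 < X < 1: X = 0.608.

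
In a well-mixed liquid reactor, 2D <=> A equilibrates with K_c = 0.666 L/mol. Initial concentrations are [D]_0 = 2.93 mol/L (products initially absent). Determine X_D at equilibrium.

Let X = conversion of D; extent ξ = 2.93X/2 mol/L.
Concentrations: [D] = 2.93 − 2.93X; [A] = 1.47X.
K_c = [A] / ([D]^2).
Setting equal to 0.666 and solving for X on (0,1) gives X = 0.606.

X = 0.606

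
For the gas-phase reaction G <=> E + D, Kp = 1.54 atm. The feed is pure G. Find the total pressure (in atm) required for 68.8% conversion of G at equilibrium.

P = 1.71 atm

Let X = conversion of G (basis 1 mol G); extent of reaction ξ = X.
Species balance: n_G = 1 − X; n_E = X; n_D = X.
Total moles n_T = 1 + X.
Kp = p_E p_D / (p_G) with p_i = (n_i/n_T)·P.
At X = 0.688: the mole-fraction product g(X) = Π y_i^ν_i = 0.8988. Since Kp = g(X)·P^{1}, P = (Kp/g)^(1/1) = (1.54/0.8988)^(1/1) = 1.71 atm.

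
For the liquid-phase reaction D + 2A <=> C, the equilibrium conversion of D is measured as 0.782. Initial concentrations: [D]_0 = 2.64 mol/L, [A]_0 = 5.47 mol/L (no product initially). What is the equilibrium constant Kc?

Let X = conversion of D.
Concentrations: [D] = 2.64 − 2.64X; [A] = 5.47 − 5.28X; [C] = 2.64X.
At X = 0.782: [D] = 0.576, [A] = 1.34, [C] = 2.06.
Kc = [C] / ([D] [A]^2) = 1.99 (mol/L)^-2.

Kc = 1.99 (mol/L)^-2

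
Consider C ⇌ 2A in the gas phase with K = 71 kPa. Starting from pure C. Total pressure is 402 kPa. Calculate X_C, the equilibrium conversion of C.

X = 0.206

Basis: 1 mol C initially; let X = conversion of C. Extent ξ = X.
At extent ξ: n_C = 1 − X; n_A = 2X.
Summing: n_T = 1 + X.
y_i = n_i/n_T, p_i = y_i·P. K = p_A^2 / (p_C).
Substituting and setting equal to 71 kPa gives a polynomial in X; the root in (0,1) is X = 0.206.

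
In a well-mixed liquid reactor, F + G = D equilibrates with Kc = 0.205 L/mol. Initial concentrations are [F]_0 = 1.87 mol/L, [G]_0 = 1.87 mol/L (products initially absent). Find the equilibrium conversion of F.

X = 0.228

Let X = conversion of F; extent ξ = 1.87·X mol/L.
Concentrations: [F] = 1.87 − 1.87X; [G] = 1.87 − 1.87X; [D] = 1.87X.
Kc = [D] / ([F] [G]).
This equals 0.205 at X = 0.228 (the root in 0 < X < 1).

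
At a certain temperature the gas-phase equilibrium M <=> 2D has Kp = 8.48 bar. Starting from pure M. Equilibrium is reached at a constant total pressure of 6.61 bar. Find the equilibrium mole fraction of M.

y_M = 0.340

Take 1 mol M as basis and let X be its fractional conversion, so ξ = X.
At extent ξ: n_M = 1 − X; n_D = 2X.
n_T = Σnᵢ = 1 + X.
With p_i = (n_i/n_T)P, Kp = p_D^2 / (p_M).
This yields a degree-2 equation in X; solving on (0,1), X = 0.493.
Then n_M = 0.507, n_T = 1.49, so y_M = 0.340.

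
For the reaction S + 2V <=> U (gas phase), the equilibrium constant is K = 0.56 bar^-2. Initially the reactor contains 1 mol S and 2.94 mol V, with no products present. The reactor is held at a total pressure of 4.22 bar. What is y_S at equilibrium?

y_S = 0.095

Let X = conversion of S (basis 1 mol S); extent of reaction ξ = X.
At extent ξ: n_S = 1 − X; n_V = 2.94 − 2X; n_U = X.
Total moles n_T = 3.94 − 2X.
With p_i = (n_i/n_T)P, K = p_U / (p_S p_V^2).
Substituting and setting equal to 0.56 bar^-2 gives a polynomial in X; the root in (0,1) is X = 0.772.
Then n_S = 0.228, n_T = 2.4, so y_S = 0.095.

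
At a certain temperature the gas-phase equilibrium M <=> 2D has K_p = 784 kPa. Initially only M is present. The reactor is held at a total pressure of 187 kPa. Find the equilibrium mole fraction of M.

Basis: 1 mol M initially; let X = conversion of M. Extent ξ = X.
Moles: n_M = 1 − X; n_D = 2X.
Total moles n_T = 1 + X.
y_i = n_i/n_T, p_i = y_i·P. K_p = p_D^2 / (p_M).
Equating to 784 kPa and solving on 0 < X < 1: X = 0.715.
Then n_M = 0.285, n_T = 1.72, so y_M = 0.166.

y_M = 0.166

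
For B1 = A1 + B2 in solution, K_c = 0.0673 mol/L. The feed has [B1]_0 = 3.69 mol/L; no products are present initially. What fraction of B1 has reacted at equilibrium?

X = 0.126

Let X = conversion of B1; extent ξ = 3.69·X mol/L.
Concentrations: [B1] = 3.69 − 3.69X; [A1] = 3.69X; [B2] = 3.69X.
K_c = [A1] [B2] / ([B1]).
Setting equal to 0.0673 and solving for X on (0,1) gives X = 0.126.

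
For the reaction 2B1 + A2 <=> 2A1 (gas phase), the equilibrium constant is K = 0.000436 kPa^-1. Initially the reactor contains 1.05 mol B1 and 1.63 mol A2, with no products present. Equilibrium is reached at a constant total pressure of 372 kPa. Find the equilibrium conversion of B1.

Basis: 1.05 mol B1 initially; let X = conversion of B1. Extent ξ = 0.525X.
Moles: n_B1 = 1.05 − 1.05X; n_A2 = 1.63 − 0.525X; n_A1 = 1.05X.
n_T = Σnᵢ = 2.68 − 0.525X.
Mole fractions y_i = n_i/n_T; K = p_A1^2 / (p_B1^2 p_A2) with p_i = y_i·P.
Equating to 0.000436 kPa^-1 and solving on 0 < X < 1: X = 0.236.

X = 0.236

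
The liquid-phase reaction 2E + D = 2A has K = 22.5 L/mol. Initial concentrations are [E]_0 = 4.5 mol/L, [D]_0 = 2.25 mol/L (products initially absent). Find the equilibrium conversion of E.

Let X = conversion of E; extent ξ = 4.5X/2 mol/L.
Concentrations: [E] = 4.5 − 4.5X; [D] = 2.25 − 2.25X; [A] = 4.5X.
K = [A]^2 / ([E]^2 [D]).
Solving K = 22.5 for X ∈ (0,1): X = 0.772.

X = 0.772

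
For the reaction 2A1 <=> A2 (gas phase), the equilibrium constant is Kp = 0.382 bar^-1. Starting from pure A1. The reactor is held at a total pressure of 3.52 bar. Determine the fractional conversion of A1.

X = 0.604

Let X = conversion of A1 (basis 1 mol A1); extent of reaction ξ = 0.5X.
Species balance: n_A1 = 1 − X; n_A2 = 0.5X.
Total moles n_T = 1 − 0.5X.
y_i = n_i/n_T, p_i = y_i·P. Kp = p_A2 / (p_A1^2).
Setting this equal to 0.382 bar^-1 and taking the physical root (0 < X < 1) gives X = 0.604.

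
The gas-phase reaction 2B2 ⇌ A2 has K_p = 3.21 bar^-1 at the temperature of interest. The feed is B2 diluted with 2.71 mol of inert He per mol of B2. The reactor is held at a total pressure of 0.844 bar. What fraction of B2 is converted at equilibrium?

X = 0.458

Let X = conversion of B2 (basis 1 mol B2); extent of reaction ξ = 0.5X.
At extent ξ: n_B2 = 1 − X; n_A2 = 0.5X; n_I = 2.71 (inert).
n_T = Σnᵢ = 3.71 − 0.5X.
With p_i = (n_i/n_T)P, K_p = p_A2 / (p_B2^2).
Substituting and setting equal to 3.21 bar^-1 gives a polynomial in X; the root in (0,1) is X = 0.458.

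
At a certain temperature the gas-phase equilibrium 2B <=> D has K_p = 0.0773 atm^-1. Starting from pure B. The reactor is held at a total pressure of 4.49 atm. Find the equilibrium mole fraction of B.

y_B = 0.786

Basis: 1 mol B initially; let X = conversion of B. Extent ξ = 0.5X.
Species balance: n_B = 1 − X; n_D = 0.5X.
Total moles n_T = 1 − 0.5X.
y_i = n_i/n_T, p_i = y_i·P. K_p = p_D / (p_B^2).
This yields a degree-2 equation in X; solving on (0,1), X = 0.353.
Then n_B = 0.647, n_T = 0.824, so y_B = 0.786.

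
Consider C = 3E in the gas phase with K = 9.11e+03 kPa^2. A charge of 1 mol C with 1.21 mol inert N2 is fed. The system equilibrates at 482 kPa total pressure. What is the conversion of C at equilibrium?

X = 0.199

Basis: 1 mol C initially; let X = conversion of C. Extent ξ = X.
Moles: n_C = 1 − X; n_E = 3X; n_I = 1.21 (inert).
Total moles n_T = 2.21 + 2X.
Mole fractions y_i = n_i/n_T; K = p_E^3 / (p_C) with p_i = y_i·P.
This yields a degree-3 equation in X; solving on (0,1), X = 0.199.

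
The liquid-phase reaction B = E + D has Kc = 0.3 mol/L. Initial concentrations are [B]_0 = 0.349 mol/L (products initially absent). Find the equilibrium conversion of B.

X = 0.592

Let X = conversion of B; extent ξ = 0.349·X mol/L.
Concentrations: [B] = 0.349 − 0.349X; [E] = 0.349X; [D] = 0.349X.
Kc = [E] [D] / ([B]).
This equals 0.3 at X = 0.592 (the root in 0 < X < 1).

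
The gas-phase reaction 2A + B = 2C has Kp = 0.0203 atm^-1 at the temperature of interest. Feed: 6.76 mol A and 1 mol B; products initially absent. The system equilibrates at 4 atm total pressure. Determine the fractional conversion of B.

Basis: 1 mol B initially; let X = conversion of B. Extent ξ = X.
Species balance: n_A = 6.76 − 2X; n_B = 1 − X; n_C = 2X.
Summing: n_T = 7.76 − X.
With p_i = (n_i/n_T)P, Kp = p_C^2 / (p_A^2 p_B).
Setting this equal to 0.0203 atm^-1 and taking the physical root (0 < X < 1) gives X = 0.275.

X = 0.275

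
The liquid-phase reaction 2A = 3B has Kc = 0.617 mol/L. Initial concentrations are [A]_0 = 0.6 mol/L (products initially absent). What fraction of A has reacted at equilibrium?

Let X = conversion of A; extent ξ = 0.6X/2 mol/L.
Concentrations: [A] = 0.6 − 0.6X; [B] = 0.9X.
Kc = [B]^3 / ([A]^2).
Solving Kc = 0.617 for X ∈ (0,1): X = 0.451.

X = 0.451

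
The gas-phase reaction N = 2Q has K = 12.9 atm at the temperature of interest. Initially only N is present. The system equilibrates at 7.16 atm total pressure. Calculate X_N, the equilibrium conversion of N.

X = 0.557

Let X = conversion of N (basis 1 mol N); extent of reaction ξ = X.
Moles: n_N = 1 − X; n_Q = 2X.
Summing: n_T = 1 + X.
y_i = n_i/n_T, p_i = y_i·P. K = p_Q^2 / (p_N).
Setting this equal to 12.9 atm and taking the physical root (0 < X < 1) gives X = 0.557.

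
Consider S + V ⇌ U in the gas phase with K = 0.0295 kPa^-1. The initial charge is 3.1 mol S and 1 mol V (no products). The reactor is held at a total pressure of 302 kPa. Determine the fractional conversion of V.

X = 0.860

Take 1 mol V as basis and let X be its fractional conversion, so ξ = X.
Mole table: n_S = 3.1 − X; n_V = 1 − X; n_U = X.
n_T = Σnᵢ = 4.1 − X.
With p_i = (n_i/n_T)P, K = p_U / (p_S p_V).
Setting this equal to 0.0295 kPa^-1 and taking the physical root (0 < X < 1) gives X = 0.860.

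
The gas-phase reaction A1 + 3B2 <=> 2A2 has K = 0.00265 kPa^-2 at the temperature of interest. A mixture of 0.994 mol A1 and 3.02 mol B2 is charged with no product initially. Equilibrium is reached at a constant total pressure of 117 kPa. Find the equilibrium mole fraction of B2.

y_B2 = 0.381

Take 0.994 mol A1 as basis and let X be its fractional conversion, so ξ = 0.994X.
Mole table: n_A1 = 0.994 − 0.994X; n_B2 = 3.02 − 2.98X; n_A2 = 1.99X.
n_T = Σnᵢ = 4.01 − 1.99X.
Mole fractions y_i = n_i/n_T; K = p_A2^2 / (p_A1 p_B2^3) with p_i = y_i·P.
Setting this equal to 0.00265 kPa^-2 and taking the physical root (0 < X < 1) gives X = 0.670.
Then n_B2 = 1.02, n_T = 2.68, so y_B2 = 0.381.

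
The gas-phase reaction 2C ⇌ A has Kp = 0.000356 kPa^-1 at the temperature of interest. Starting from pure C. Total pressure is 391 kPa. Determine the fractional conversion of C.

Take 1 mol C as basis and let X be its fractional conversion, so ξ = 0.5X.
At extent ξ: n_C = 1 − X; n_A = 0.5X.
Summing: n_T = 1 − 0.5X.
Mole fractions y_i = n_i/n_T; Kp = p_A / (p_C^2) with p_i = y_i·P.
Substituting and setting equal to 0.000356 kPa^-1 gives a polynomial in X; the root in (0,1) is X = 0.199.

X = 0.199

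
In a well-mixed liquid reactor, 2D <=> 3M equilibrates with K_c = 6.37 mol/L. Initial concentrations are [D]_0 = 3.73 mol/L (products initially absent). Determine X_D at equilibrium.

X = 0.501

Let X = conversion of D; extent ξ = 3.73X/2 mol/L.
Concentrations: [D] = 3.73 − 3.73X; [M] = 5.59X.
K_c = [M]^3 / ([D]^2).
This equals 6.37 at X = 0.501 (the root in 0 < X < 1).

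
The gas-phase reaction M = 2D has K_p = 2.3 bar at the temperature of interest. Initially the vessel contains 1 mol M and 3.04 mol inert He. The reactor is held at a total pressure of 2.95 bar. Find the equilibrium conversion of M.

X = 0.601

Take 1 mol M as basis and let X be its fractional conversion, so ξ = X.
Moles: n_M = 1 − X; n_D = 2X; n_I = 3.04 (inert).
Total moles n_T = 4.04 + X.
Mole fractions y_i = n_i/n_T; K_p = p_D^2 / (p_M) with p_i = y_i·P.
This yields a degree-2 equation in X; solving on (0,1), X = 0.601.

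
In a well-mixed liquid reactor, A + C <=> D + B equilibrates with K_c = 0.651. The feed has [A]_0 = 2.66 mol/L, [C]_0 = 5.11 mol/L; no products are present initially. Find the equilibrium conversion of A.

Let X = conversion of A; extent ξ = 2.66·X mol/L.
Concentrations: [A] = 2.66 − 2.66X; [C] = 5.11 − 2.66X; [D] = 2.66X; [B] = 2.66X.
K_c = [D] [B] / ([A] [C]).
Equating to 0.651: the physical root is X = 0.593.

X = 0.593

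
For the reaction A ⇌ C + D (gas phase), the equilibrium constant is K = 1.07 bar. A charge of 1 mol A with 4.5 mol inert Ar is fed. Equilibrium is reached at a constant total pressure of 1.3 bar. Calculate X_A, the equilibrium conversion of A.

Take 1 mol A as basis and let X be its fractional conversion, so ξ = X.
At extent ξ: n_A = 1 − X; n_C = X; n_D = X; n_I = 4.5 (inert).
Total moles n_T = 5.5 + X.
Mole fractions y_i = n_i/n_T; K = p_C p_D / (p_A) with p_i = y_i·P.
Setting this equal to 1.07 bar and taking the physical root (0 < X < 1) gives X = 0.859.

X = 0.859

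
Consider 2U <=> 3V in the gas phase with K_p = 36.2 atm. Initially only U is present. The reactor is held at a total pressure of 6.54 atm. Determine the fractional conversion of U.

Take 1 mol U as basis and let X be its fractional conversion, so ξ = 0.5X.
Moles: n_U = 1 − X; n_V = 1.5X.
Summing: n_T = 1 + 0.5X.
Mole fractions y_i = n_i/n_T; K_p = p_V^3 / (p_U^2) with p_i = y_i·P.
This yields a degree-3 equation in X; solving on (0,1), X = 0.647.

X = 0.647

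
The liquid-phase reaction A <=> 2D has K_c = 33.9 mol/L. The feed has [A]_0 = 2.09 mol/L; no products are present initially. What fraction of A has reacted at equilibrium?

X = 0.830

Let X = conversion of A; extent ξ = 2.09·X mol/L.
Concentrations: [A] = 2.09 − 2.09X; [D] = 4.18X.
K_c = [D]^2 / ([A]).
Setting equal to 33.9 and solving for X on (0,1) gives X = 0.830.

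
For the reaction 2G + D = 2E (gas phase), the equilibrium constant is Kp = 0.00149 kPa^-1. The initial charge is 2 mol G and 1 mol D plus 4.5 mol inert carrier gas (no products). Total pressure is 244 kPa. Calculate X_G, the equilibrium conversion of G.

Let X = conversion of G (basis 2 mol G); extent of reaction ξ = X.
Moles: n_G = 2 − 2X; n_D = 1 − X; n_E = 2X; n_I = 4.5 (inert).
Total moles n_T = 7.5 − X.
Mole fractions y_i = n_i/n_T; Kp = p_E^2 / (p_G^2 p_D) with p_i = y_i·P.
This yields a degree-3 equation in X; solving on (0,1), X = 0.169.

X = 0.169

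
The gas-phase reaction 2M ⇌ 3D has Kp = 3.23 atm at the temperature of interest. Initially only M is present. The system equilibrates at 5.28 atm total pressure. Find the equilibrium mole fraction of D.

Basis: 1 mol M initially; let X = conversion of M. Extent ξ = 0.5X.
At extent ξ: n_M = 1 − X; n_D = 1.5X.
n_T = Σnᵢ = 1 + 0.5X.
Mole fractions y_i = n_i/n_T; Kp = p_D^3 / (p_M^2) with p_i = y_i·P.
Equating to 3.23 atm and solving on 0 < X < 1: X = 0.420.
Then n_D = 0.629, n_T = 1.21, so y_D = 0.520.

y_D = 0.520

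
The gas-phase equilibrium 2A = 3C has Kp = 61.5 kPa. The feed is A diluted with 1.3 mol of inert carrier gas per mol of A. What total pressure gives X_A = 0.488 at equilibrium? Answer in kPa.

P = 105 kPa

Let X = conversion of A (basis 1 mol A); extent of reaction ξ = 0.5X.
At extent ξ: n_A = 1 − X; n_C = 1.5X; n_I = 1.3 (inert).
n_T = Σnᵢ = 2.3 + 0.5X.
Kp = p_C^3 / (p_A^2) with p_i = (n_i/n_T)·P.
At X = 0.488: the mole-fraction product g(X) = Π y_i^ν_i = 0.5881. Since Kp = g(X)·P^{1}, P = (Kp/g)^(1/1) = (61.5/0.5881)^(1/1) = 105 kPa.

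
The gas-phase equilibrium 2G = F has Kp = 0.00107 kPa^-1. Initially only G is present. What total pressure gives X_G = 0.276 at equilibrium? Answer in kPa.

P = 212 kPa

Basis: 1 mol G initially; let X = conversion of G. Extent ξ = 0.5X.
Species balance: n_G = 1 − X; n_F = 0.5X.
n_T = Σnᵢ = 1 − 0.5X.
Kp = p_F / (p_G^2) with p_i = (n_i/n_T)·P.
At X = 0.276: the mole-fraction product g(X) = Π y_i^ν_i = 0.2269. Since Kp = g(X)·P^{-1}, P = (g/Kp)^(1/1) = (0.2269/0.00107)^(1/1) = 212 kPa.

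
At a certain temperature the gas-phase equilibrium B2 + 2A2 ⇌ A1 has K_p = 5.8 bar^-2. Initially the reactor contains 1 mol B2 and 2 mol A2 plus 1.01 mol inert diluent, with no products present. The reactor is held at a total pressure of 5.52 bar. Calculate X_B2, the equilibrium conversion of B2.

X = 0.813

Let X = conversion of B2 (basis 1 mol B2); extent of reaction ξ = X.
Moles: n_B2 = 1 − X; n_A2 = 2 − 2X; n_A1 = X; n_I = 1.01 (inert).
n_T = Σnᵢ = 4.01 − 2X.
y_i = n_i/n_T, p_i = y_i·P. K_p = p_A1 / (p_B2 p_A2^2).
Equating to 5.8 bar^-2 and solving on 0 < X < 1: X = 0.813.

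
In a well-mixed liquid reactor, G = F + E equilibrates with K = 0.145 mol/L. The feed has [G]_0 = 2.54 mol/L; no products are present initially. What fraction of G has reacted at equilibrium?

X = 0.212

Let X = conversion of G; extent ξ = 2.54·X mol/L.
Concentrations: [G] = 2.54 − 2.54X; [F] = 2.54X; [E] = 2.54X.
K = [F] [E] / ([G]).
Solving K = 0.145 for X ∈ (0,1): X = 0.212.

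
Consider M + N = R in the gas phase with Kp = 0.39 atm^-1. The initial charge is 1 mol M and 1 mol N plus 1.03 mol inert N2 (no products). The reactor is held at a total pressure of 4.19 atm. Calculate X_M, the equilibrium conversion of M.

X = 0.296

Basis: 1 mol M initially; let X = conversion of M. Extent ξ = X.
At extent ξ: n_M = 1 − X; n_N = 1 − X; n_R = X; n_I = 1.03 (inert).
Total moles n_T = 3.03 − X.
With p_i = (n_i/n_T)P, Kp = p_R / (p_M p_N).
This yields a degree-2 equation in X; solving on (0,1), X = 0.296.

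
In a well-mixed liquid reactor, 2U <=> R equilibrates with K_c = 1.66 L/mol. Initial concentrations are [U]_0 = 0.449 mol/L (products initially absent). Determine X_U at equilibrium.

Let X = conversion of U; extent ξ = 0.449X/2 mol/L.
Concentrations: [U] = 0.449 − 0.449X; [R] = 0.225X.
K_c = [R] / ([U]^2).
Equating to 1.66 L/mol: the physical root is X = 0.450.

X = 0.450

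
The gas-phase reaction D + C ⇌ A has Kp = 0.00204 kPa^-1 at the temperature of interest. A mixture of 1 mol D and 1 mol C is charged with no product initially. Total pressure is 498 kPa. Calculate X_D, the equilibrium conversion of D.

X = 0.296

Let X = conversion of D (basis 1 mol D); extent of reaction ξ = X.
Moles: n_D = 1 − X; n_C = 1 − X; n_A = X.
Summing: n_T = 2 − X.
y_i = n_i/n_T, p_i = y_i·P. Kp = p_A / (p_D p_C).
Substituting and setting equal to 0.00204 kPa^-1 gives a polynomial in X; the root in (0,1) is X = 0.296.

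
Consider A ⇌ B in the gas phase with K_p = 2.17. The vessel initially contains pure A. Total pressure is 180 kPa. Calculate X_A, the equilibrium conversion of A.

X = 0.685

Take 1 mol A as basis and let X be its fractional conversion, so ξ = X.
Mole table: n_A = 1 − X; n_B = X.
n_T stays at 1 (no change in mole number).
Mole fractions y_i = n_i/n_T; K_p = p_B / (p_A) with p_i = y_i·P.
This yields a degree-1 equation in X; solving on (0,1), X = 0.685.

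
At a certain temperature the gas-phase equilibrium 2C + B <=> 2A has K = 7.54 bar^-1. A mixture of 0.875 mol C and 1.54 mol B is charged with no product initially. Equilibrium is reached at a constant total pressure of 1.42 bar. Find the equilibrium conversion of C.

X = 0.714

Let X = conversion of C (basis 0.875 mol C); extent of reaction ξ = 0.438X.
Species balance: n_C = 0.875 − 0.875X; n_B = 1.54 − 0.438X; n_A = 0.875X.
Total moles n_T = 2.42 − 0.438X.
With p_i = (n_i/n_T)P, K = p_A^2 / (p_C^2 p_B).
Substituting and setting equal to 7.54 bar^-1 gives a polynomial in X; the root in (0,1) is X = 0.714.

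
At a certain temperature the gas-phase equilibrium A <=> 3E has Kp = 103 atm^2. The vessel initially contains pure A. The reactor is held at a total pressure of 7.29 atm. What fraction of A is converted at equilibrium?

X = 0.523

Let X = conversion of A (basis 1 mol A); extent of reaction ξ = X.
Mole table: n_A = 1 − X; n_E = 3X.
n_T = Σnᵢ = 1 + 2X.
With p_i = (n_i/n_T)P, Kp = p_E^3 / (p_A).
This yields a degree-3 equation in X; solving on (0,1), X = 0.523.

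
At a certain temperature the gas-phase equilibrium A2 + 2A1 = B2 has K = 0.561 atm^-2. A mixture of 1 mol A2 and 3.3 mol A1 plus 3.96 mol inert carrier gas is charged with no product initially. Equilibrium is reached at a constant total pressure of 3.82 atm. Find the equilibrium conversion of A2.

X = 0.462

Take 1 mol A2 as basis and let X be its fractional conversion, so ξ = X.
Species balance: n_A2 = 1 − X; n_A1 = 3.3 − 2X; n_B2 = X; n_I = 3.96 (inert).
Summing: n_T = 8.26 − 2X.
Mole fractions y_i = n_i/n_T; K = p_B2 / (p_A2 p_A1^2) with p_i = y_i·P.
Setting this equal to 0.561 atm^-2 and taking the physical root (0 < X < 1) gives X = 0.462.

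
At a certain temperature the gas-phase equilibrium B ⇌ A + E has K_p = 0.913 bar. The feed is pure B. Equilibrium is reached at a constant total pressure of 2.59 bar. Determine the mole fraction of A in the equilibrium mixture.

y_A = 0.338

Take 1 mol B as basis and let X be its fractional conversion, so ξ = X.
At extent ξ: n_B = 1 − X; n_A = X; n_E = X.
Summing: n_T = 1 + X.
With p_i = (n_i/n_T)P, K_p = p_A p_E / (p_B).
Setting this equal to 0.913 bar and taking the physical root (0 < X < 1) gives X = 0.511.
Then n_A = 0.511, n_T = 1.51, so y_A = 0.338.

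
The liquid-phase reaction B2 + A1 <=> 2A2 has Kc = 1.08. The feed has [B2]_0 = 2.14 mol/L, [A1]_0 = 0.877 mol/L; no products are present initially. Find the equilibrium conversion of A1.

Let X = conversion of A1; extent ξ = 0.877·X mol/L.
Concentrations: [B2] = 2.14 − 0.877X; [A1] = 0.877 − 0.877X; [A2] = 1.75X.
Kc = [A2]^2 / ([B2] [A1]).
Solving Kc = 1.08 for X ∈ (0,1): X = 0.507.

X = 0.507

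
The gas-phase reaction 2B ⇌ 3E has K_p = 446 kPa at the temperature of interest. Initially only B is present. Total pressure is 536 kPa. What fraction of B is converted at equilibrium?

Let X = conversion of B (basis 1 mol B); extent of reaction ξ = 0.5X.
Mole table: n_B = 1 − X; n_E = 1.5X.
Total moles n_T = 1 + 0.5X.
Mole fractions y_i = n_i/n_T; K_p = p_E^3 / (p_B^2) with p_i = y_i·P.
This yields a degree-3 equation in X; solving on (0,1), X = 0.450.

X = 0.450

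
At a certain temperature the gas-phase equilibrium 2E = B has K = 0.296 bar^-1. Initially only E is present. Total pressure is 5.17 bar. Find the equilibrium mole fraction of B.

y_B = 0.455

Let X = conversion of E (basis 1 mol E); extent of reaction ξ = 0.5X.
Moles: n_E = 1 − X; n_B = 0.5X.
Summing: n_T = 1 − 0.5X.
y_i = n_i/n_T, p_i = y_i·P. K = p_B / (p_E^2).
Equating to 0.296 bar^-1 and solving on 0 < X < 1: X = 0.625.
Then n_B = 0.313, n_T = 0.687, so y_B = 0.455.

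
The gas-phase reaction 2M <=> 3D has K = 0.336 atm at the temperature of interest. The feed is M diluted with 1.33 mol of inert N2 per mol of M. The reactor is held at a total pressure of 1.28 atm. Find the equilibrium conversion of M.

X = 0.410

Let X = conversion of M (basis 1 mol M); extent of reaction ξ = 0.5X.
Mole table: n_M = 1 − X; n_D = 1.5X; n_I = 1.33 (inert).
n_T = Σnᵢ = 2.33 + 0.5X.
Mole fractions y_i = n_i/n_T; K = p_D^3 / (p_M^2) with p_i = y_i·P.
Setting this equal to 0.336 atm and taking the physical root (0 < X < 1) gives X = 0.410.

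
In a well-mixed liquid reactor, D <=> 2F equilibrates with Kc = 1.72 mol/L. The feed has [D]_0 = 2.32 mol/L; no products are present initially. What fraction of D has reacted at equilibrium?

X = 0.348

Let X = conversion of D; extent ξ = 2.32·X mol/L.
Concentrations: [D] = 2.32 − 2.32X; [F] = 4.64X.
Kc = [F]^2 / ([D]).
Equating to 1.72 mol/L: the physical root is X = 0.348.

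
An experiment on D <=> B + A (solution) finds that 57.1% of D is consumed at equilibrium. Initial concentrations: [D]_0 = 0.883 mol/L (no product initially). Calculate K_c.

K_c = 0.671 mol/L

Let X = conversion of D.
Concentrations: [D] = 0.883 − 0.883X; [B] = 0.883X; [A] = 0.883X.
At X = 0.571: [D] = 0.379, [B] = 0.504, [A] = 0.504.
K_c = [B] [A] / ([D]) = 0.671 mol/L.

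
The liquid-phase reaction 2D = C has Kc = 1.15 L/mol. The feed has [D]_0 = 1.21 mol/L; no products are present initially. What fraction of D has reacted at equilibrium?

X = 0.554

Let X = conversion of D; extent ξ = 1.21X/2 mol/L.
Concentrations: [D] = 1.21 − 1.21X; [C] = 0.605X.
Kc = [C] / ([D]^2).
Setting equal to 1.15 and solving for X on (0,1) gives X = 0.554.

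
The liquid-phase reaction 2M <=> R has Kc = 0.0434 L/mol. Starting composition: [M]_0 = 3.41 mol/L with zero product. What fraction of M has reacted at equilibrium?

X = 0.193

Let X = conversion of M; extent ξ = 3.41X/2 mol/L.
Concentrations: [M] = 3.41 − 3.41X; [R] = 1.71X.
Kc = [R] / ([M]^2).
Equating to 0.0434 L/mol: the physical root is X = 0.193.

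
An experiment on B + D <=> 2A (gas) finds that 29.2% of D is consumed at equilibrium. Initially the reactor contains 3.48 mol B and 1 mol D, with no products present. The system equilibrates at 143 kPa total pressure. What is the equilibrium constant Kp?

Let X = conversion of D (basis 1 mol D); extent of reaction ξ = X.
Species balance: n_B = 3.48 − X; n_D = 1 − X; n_A = 2X.
Total moles n_T = 4.48 (Δν = 0, constant).
At X = 0.292: n_B = 3.19, n_D = 0.708, n_A = 0.584, n_T = 4.48.
p_i = (n_i/n_T)·P. Kp = p_A^2 / (p_B p_D) = 0.151.

Kp = 0.151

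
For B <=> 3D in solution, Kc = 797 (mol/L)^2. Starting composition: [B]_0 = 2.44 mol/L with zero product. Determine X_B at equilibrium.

X = 0.868

Let X = conversion of B; extent ξ = 2.44·X mol/L.
Concentrations: [B] = 2.44 − 2.44X; [D] = 7.32X.
Kc = [D]^3 / ([B]).
Equating to 797 (mol/L)^2: the physical root is X = 0.868.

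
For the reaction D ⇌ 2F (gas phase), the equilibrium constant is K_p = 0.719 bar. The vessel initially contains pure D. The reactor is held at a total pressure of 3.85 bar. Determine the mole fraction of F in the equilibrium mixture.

Basis: 1 mol D initially; let X = conversion of D. Extent ξ = X.
Species balance: n_D = 1 − X; n_F = 2X.
Total moles n_T = 1 + X.
Mole fractions y_i = n_i/n_T; K_p = p_F^2 / (p_D) with p_i = y_i·P.
Substituting and setting equal to 0.719 bar gives a polynomial in X; the root in (0,1) is X = 0.211.
Then n_F = 0.422, n_T = 1.21, so y_F = 0.349.

y_F = 0.349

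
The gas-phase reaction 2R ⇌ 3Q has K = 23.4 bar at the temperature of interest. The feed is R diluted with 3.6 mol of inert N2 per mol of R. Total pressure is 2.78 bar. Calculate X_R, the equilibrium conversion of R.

X = 0.798

Take 1 mol R as basis and let X be its fractional conversion, so ξ = 0.5X.
Species balance: n_R = 1 − X; n_Q = 1.5X; n_I = 3.6 (inert).
n_T = Σnᵢ = 4.6 + 0.5X.
y_i = n_i/n_T, p_i = y_i·P. K = p_Q^3 / (p_R^2).
Setting this equal to 23.4 bar and taking the physical root (0 < X < 1) gives X = 0.798.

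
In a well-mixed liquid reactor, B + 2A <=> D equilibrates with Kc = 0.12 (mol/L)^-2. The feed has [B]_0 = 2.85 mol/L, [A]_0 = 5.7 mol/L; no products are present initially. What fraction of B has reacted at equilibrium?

X = 0.497

Let X = conversion of B; extent ξ = 2.85·X mol/L.
Concentrations: [B] = 2.85 − 2.85X; [A] = 5.7 − 5.7X; [D] = 2.85X.
Kc = [D] / ([B] [A]^2).
Equating to 0.12 (mol/L)^-2: the physical root is X = 0.497.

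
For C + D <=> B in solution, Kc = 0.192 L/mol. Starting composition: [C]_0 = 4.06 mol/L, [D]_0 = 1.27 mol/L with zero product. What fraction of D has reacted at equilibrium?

Let X = conversion of D; extent ξ = 1.27·X mol/L.
Concentrations: [C] = 4.06 − 1.27X; [D] = 1.27 − 1.27X; [B] = 1.27X.
Kc = [B] / ([C] [D]).
Setting equal to 0.192 and solving for X on (0,1) gives X = 0.405.

X = 0.405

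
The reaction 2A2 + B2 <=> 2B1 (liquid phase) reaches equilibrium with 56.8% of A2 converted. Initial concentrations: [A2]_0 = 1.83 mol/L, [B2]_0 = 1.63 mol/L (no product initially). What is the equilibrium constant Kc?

Kc = 1.56 L/mol

Let X = conversion of A2.
Concentrations: [A2] = 1.83 − 1.83X; [B2] = 1.63 − 0.915X; [B1] = 1.83X.
At X = 0.568: [A2] = 0.791, [B2] = 1.11, [B1] = 1.04.
Kc = [B1]^2 / ([A2]^2 [B2]) = 1.56 L/mol.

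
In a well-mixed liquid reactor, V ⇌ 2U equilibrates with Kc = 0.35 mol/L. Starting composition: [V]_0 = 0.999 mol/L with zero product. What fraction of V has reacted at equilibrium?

Let X = conversion of V; extent ξ = 0.999·X mol/L.
Concentrations: [V] = 0.999 − 0.999X; [U] = 2X.
Kc = [U]^2 / ([V]).
Solving Kc = 0.35 for X ∈ (0,1): X = 0.255.

X = 0.255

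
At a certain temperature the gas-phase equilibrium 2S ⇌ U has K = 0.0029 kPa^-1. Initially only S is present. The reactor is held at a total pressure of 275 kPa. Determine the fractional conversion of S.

Take 1 mol S as basis and let X be its fractional conversion, so ξ = 0.5X.
Species balance: n_S = 1 − X; n_U = 0.5X.
n_T = Σnᵢ = 1 − 0.5X.
y_i = n_i/n_T, p_i = y_i·P. K = p_U / (p_S^2).
Setting this equal to 0.0029 kPa^-1 and taking the physical root (0 < X < 1) gives X = 0.511.

X = 0.511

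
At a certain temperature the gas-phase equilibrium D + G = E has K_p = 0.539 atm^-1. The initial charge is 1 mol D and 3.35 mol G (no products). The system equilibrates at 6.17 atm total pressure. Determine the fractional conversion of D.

Basis: 1 mol D initially; let X = conversion of D. Extent ξ = X.
Moles: n_D = 1 − X; n_G = 3.35 − X; n_E = X.
n_T = Σnᵢ = 4.35 − X.
With p_i = (n_i/n_T)P, K_p = p_E / (p_D p_G).
Substituting and setting equal to 0.539 atm^-1 gives a polynomial in X; the root in (0,1) is X = 0.707.

X = 0.707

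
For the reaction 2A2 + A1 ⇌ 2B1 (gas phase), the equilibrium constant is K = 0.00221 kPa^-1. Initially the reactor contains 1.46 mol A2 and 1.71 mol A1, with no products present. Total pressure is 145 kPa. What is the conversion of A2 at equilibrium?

X = 0.287

Basis: 1.46 mol A2 initially; let X = conversion of A2. Extent ξ = 0.73X.
Species balance: n_A2 = 1.46 − 1.46X; n_A1 = 1.71 − 0.73X; n_B1 = 1.46X.
Total moles n_T = 3.17 − 0.73X.
With p_i = (n_i/n_T)P, K = p_B1^2 / (p_A2^2 p_A1).
Substituting and setting equal to 0.00221 kPa^-1 gives a polynomial in X; the root in (0,1) is X = 0.287.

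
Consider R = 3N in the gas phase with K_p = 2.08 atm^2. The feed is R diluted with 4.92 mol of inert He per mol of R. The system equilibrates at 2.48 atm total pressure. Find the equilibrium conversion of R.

X = 0.623

Basis: 1 mol R initially; let X = conversion of R. Extent ξ = X.
Mole table: n_R = 1 − X; n_N = 3X; n_I = 4.92 (inert).
n_T = Σnᵢ = 5.92 + 2X.
Mole fractions y_i = n_i/n_T; K_p = p_N^3 / (p_R) with p_i = y_i·P.
Substituting and setting equal to 2.08 atm^2 gives a polynomial in X; the root in (0,1) is X = 0.623.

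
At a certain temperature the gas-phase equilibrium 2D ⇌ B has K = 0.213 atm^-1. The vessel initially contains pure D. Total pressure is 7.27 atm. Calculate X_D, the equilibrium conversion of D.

X = 0.627

Take 1 mol D as basis and let X be its fractional conversion, so ξ = 0.5X.
Moles: n_D = 1 − X; n_B = 0.5X.
n_T = Σnᵢ = 1 − 0.5X.
y_i = n_i/n_T, p_i = y_i·P. K = p_B / (p_D^2).
Equating to 0.213 atm^-1 and solving on 0 < X < 1: X = 0.627.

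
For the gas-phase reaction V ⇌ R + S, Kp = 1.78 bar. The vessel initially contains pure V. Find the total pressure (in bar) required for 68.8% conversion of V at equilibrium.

P = 1.98 bar

Basis: 1 mol V initially; let X = conversion of V. Extent ξ = X.
Mole table: n_V = 1 − X; n_R = X; n_S = X.
n_T = Σnᵢ = 1 + X.
Kp = p_R p_S / (p_V) with p_i = (n_i/n_T)·P.
At X = 0.688: the mole-fraction product g(X) = Π y_i^ν_i = 0.8988. Since Kp = g(X)·P^{1}, P = (Kp/g)^(1/1) = (1.78/0.8988)^(1/1) = 1.98 bar.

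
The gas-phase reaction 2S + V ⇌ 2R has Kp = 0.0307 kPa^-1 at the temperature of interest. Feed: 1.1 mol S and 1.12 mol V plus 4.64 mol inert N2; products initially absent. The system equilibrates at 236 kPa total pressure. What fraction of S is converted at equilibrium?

Let X = conversion of S (basis 1.1 mol S); extent of reaction ξ = 0.55X.
At extent ξ: n_S = 1.1 − 1.1X; n_V = 1.12 − 0.55X; n_R = 1.1X; n_I = 4.64 (inert).
Summing: n_T = 6.86 − 0.55X.
With p_i = (n_i/n_T)P, Kp = p_R^2 / (p_S^2 p_V).
Substituting and setting equal to 0.0307 kPa^-1 gives a polynomial in X; the root in (0,1) is X = 0.491.

X = 0.491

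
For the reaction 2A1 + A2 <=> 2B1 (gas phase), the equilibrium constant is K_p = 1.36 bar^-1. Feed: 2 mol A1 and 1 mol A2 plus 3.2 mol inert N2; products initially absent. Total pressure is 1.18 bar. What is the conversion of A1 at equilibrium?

Take 2 mol A1 as basis and let X be its fractional conversion, so ξ = X.
Moles: n_A1 = 2 − 2X; n_A2 = 1 − X; n_B1 = 2X; n_I = 3.2 (inert).
Summing: n_T = 6.2 − X.
Mole fractions y_i = n_i/n_T; K_p = p_B1^2 / (p_A1^2 p_A2) with p_i = y_i·P.
Equating to 1.36 bar^-1 and solving on 0 < X < 1: X = 0.303.

X = 0.303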